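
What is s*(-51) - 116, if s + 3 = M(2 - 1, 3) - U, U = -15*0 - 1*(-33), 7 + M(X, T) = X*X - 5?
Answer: 2281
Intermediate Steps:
M(X, T) = -12 + X² (M(X, T) = -7 + (X*X - 5) = -7 + (X² - 5) = -7 + (-5 + X²) = -12 + X²)
U = 33 (U = 0 + 33 = 33)
s = -47 (s = -3 + ((-12 + (2 - 1)²) - 1*33) = -3 + ((-12 + 1²) - 33) = -3 + ((-12 + 1) - 33) = -3 + (-11 - 33) = -3 - 44 = -47)
s*(-51) - 116 = -47*(-51) - 116 = 2397 - 116 = 2281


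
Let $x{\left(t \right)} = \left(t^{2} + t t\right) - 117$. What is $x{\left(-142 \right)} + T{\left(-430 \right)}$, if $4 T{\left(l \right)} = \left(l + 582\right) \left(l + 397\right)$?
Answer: $38957$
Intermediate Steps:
$T{\left(l \right)} = \frac{\left(397 + l\right) \left(582 + l\right)}{4}$ ($T{\left(l \right)} = \frac{\left(l + 582\right) \left(l + 397\right)}{4} = \frac{\left(582 + l\right) \left(397 + l\right)}{4} = \frac{\left(397 + l\right) \left(582 + l\right)}{4}$)
$x{\left(t \right)} = -117 + 2 t^{2}$ ($x{\left(t \right)} = \left(t^{2} + t^{2}\right) - 117 = 2 t^{2} - 117 = -117 + 2 t^{2}$)
$x{\left(-142 \right)} + T{\left(-430 \right)} = \left(-117 + 2 \left(-142\right)^{2}\right) + \left(\frac{115527}{2} + \frac{\left(-430\right)^{2}}{4} + \frac{979}{4} \left(-430\right)\right) = \left(-117 + 2 \cdot 20164\right) + \left(\frac{115527}{2} + \frac{1}{4} \cdot 184900 - \frac{210485}{2}\right) = \left(-117 + 40328\right) + \left(\frac{115527}{2} + 46225 - \frac{210485}{2}\right) = 40211 - 1254 = 38957$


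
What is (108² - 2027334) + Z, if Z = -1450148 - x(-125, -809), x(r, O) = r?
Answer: -3465693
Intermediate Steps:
Z = -1450023 (Z = -1450148 - 1*(-125) = -1450148 + 125 = -1450023)
(108² - 2027334) + Z = (108² - 2027334) - 1450023 = (11664 - 2027334) - 1450023 = -2015670 - 1450023 = -3465693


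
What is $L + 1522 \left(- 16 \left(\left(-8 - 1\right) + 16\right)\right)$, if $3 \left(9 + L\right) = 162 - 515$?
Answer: $- \frac{511772}{3} \approx -1.7059 \cdot 10^{5}$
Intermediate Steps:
$L = - \frac{380}{3}$ ($L = -9 + \frac{162 - 515}{3} = -9 + \frac{1}{3} \left(-353\right) = -9 - \frac{353}{3} = - \frac{380}{3} \approx -126.67$)
$L + 1522 \left(- 16 \left(\left(-8 - 1\right) + 16\right)\right) = - \frac{380}{3} + 1522 \left(- 16 \left(\left(-8 - 1\right) + 16\right)\right) = - \frac{380}{3} + 1522 \left(- 16 \left(-9 + 16\right)\right) = - \frac{380}{3} + 1522 \left(\left(-16\right) 7\right) = - \frac{380}{3} + 1522 \left(-112\right) = - \frac{380}{3} - 170464 = - \frac{511772}{3}$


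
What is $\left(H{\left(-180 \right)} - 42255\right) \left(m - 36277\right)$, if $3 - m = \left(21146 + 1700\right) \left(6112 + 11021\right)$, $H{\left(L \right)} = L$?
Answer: $16611468968520$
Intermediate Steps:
$m = -391420515$ ($m = 3 - \left(21146 + 1700\right) \left(6112 + 11021\right) = 3 - 22846 \cdot 17133 = 3 - 391420518 = -391420515$)
$\left(H{\left(-180 \right)} - 42255\right) \left(m - 36277\right) = \left(-180 - 42255\right) \left(-391420515 - 36277\right) = \left(-180 - 42255\right) \left(-391456792\right) = \left(-42435\right) \left(-391456792\right) = 16611468968520$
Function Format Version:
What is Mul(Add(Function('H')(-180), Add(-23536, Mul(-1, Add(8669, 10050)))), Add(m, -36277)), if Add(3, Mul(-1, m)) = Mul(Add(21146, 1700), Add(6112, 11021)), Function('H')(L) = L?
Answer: 16611468968520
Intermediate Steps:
m = -391420515 (m = Add(3, Mul(-1, Mul(Add(21146, 1700), Add(6112, 11021)))) = Add(3, Mul(-1, Mul(22846, 17133))) = Add(3, Mul(-1, 391420518)) = Add(3, -391420518) = -391420515)
Mul(Add(Function('H')(-180), Add(-23536, Mul(-1, Add(8669, 10050)))), Add(m, -36277)) = Mul(Add(-180, Add(-23536, Mul(-1, Add(8669, 10050)))), Add(-391420515, -36277)) = Mul(Add(-180, Add(-23536, Mul(-1, 18719))), -391456792) = Mul(Add(-180, Add(-23536, -18719)), -391456792) = Mul(Add(-180, -42255), -391456792) = Mul(-42435, -391456792) = 16611468968520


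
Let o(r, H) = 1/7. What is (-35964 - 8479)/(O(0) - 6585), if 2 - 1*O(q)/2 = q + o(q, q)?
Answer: 311101/46069 ≈ 6.7529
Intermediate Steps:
o(r, H) = 1/7
O(q) = 26/7 - 2*q (O(q) = 4 - 2*(q + 1/7) = 4 - 2*(1/7 + q) = 4 + (-2/7 - 2*q) = 26/7 - 2*q)
(-35964 - 8479)/(O(0) - 6585) = (-35964 - 8479)/((26/7 - 2*0) - 6585) = -44443/((26/7 + 0) - 6585) = -44443/(26/7 - 6585) = -44443/(-46069/7) = -44443*(-7/46069) = 311101/46069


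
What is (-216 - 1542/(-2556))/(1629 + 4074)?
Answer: -91759/2429478 ≈ -0.037769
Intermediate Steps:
(-216 - 1542/(-2556))/(1629 + 4074) = (-216 - 1542*(-1/2556))/5703 = (-216 + 257/426)*(1/5703) = -91759/426*1/5703 = -91759/2429478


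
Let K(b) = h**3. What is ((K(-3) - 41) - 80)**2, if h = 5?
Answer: 16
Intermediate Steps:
K(b) = 125 (K(b) = 5**3 = 125)
((K(-3) - 41) - 80)**2 = ((125 - 41) - 80)**2 = (84 - 80)**2 = 4**2 = 16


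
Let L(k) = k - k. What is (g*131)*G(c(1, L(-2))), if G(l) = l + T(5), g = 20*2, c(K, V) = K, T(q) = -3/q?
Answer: 2096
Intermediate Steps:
L(k) = 0
g = 40
G(l) = -⅗ + l (G(l) = l - 3/5 = l - 3*⅕ = l - ⅗ = -⅗ + l)
(g*131)*G(c(1, L(-2))) = (40*131)*(-⅗ + 1) = 5240*(⅖) = 2096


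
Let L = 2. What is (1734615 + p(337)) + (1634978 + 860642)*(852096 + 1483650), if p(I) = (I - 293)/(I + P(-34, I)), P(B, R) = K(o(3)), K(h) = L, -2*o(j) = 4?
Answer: 1976077160658809/339 ≈ 5.8291e+12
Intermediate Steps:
o(j) = -2 (o(j) = -½*4 = -2)
K(h) = 2
P(B, R) = 2
p(I) = (-293 + I)/(2 + I) (p(I) = (I - 293)/(I + 2) = (-293 + I)/(2 + I))
(1734615 + p(337)) + (1634978 + 860642)*(852096 + 1483650) = (1734615 + (-293 + 337)/(2 + 337)) + (1634978 + 860642)*(852096 + 1483650) = (1734615 + 44/339) + 2495620*2335746 = (1734615 + (1/339)*44) + 5829134432520 = (1734615 + 44/339) + 5829134432520 = 588034529/339 + 5829134432520 = 1976077160658809/339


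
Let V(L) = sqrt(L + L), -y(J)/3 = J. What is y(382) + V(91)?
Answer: -1146 + sqrt(182) ≈ -1132.5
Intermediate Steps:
y(J) = -3*J
V(L) = sqrt(2)*sqrt(L) (V(L) = sqrt(2*L) = sqrt(2)*sqrt(L))
y(382) + V(91) = -3*382 + sqrt(2)*sqrt(91) = -1146 + sqrt(182)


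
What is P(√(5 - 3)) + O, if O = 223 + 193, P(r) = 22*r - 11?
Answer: 405 + 22*√2 ≈ 436.11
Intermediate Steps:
P(r) = -11 + 22*r
O = 416
P(√(5 - 3)) + O = (-11 + 22*√(5 - 3)) + 416 = (-11 + 22*√2) + 416 = 405 + 22*√2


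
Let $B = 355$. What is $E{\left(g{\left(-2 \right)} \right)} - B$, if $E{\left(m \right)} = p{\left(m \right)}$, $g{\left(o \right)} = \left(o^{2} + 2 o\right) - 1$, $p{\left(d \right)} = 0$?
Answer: $-355$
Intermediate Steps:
$g{\left(o \right)} = -1 + o^{2} + 2 o$
$E{\left(m \right)} = 0$
$E{\left(g{\left(-2 \right)} \right)} - B = 0 - 355 = -355$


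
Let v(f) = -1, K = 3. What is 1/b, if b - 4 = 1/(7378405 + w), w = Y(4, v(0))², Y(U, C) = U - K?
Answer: 7378406/29513625 ≈ 0.25000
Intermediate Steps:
Y(U, C) = -3 + U (Y(U, C) = U - 1*3 = U - 3 = -3 + U)
w = 1 (w = (-3 + 4)² = 1² = 1)
b = 29513625/7378406 (b = 4 + 1/(7378405 + 1) = 4 + 1/7378406 = 29513625/7378406 ≈ 4.0000)
1/b = 1/(29513625/7378406) = 7378406/29513625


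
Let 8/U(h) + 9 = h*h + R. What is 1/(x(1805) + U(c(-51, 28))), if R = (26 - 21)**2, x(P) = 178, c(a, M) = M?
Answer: 100/17801 ≈ 0.0056177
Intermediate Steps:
R = 25 (R = 5**2 = 25)
U(h) = 8/(16 + h**2) (U(h) = 8/(-9 + (h*h + 25)) = 8/(-9 + (h**2 + 25)) = 8/(-9 + (25 + h**2)) = 8/(16 + h**2))
1/(x(1805) + U(c(-51, 28))) = 1/(178 + 8/(16 + 28**2)) = 1/(178 + 8/(16 + 784)) = 1/(178 + 8/800) = 1/(178 + 8*(1/800)) = 1/(178 + 1/100) = 1/(17801/100) = 100/17801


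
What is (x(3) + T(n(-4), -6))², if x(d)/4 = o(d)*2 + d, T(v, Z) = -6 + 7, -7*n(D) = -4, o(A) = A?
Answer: 1369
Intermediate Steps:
n(D) = 4/7 (n(D) = -⅐*(-4) = 4/7)
T(v, Z) = 1
x(d) = 12*d (x(d) = 4*(d*2 + d) = 4*(2*d + d) = 4*(3*d) = 12*d)
(x(3) + T(n(-4), -6))² = (12*3 + 1)² = (36 + 1)² = 37² = 1369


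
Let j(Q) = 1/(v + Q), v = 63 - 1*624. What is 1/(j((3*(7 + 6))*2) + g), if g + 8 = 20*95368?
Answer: 483/921251015 ≈ 5.2429e-7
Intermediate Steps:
g = 1907352 (g = -8 + 20*95368 = -8 + 1907360 = 1907352)
v = -561 (v = 63 - 624 = -561)
j(Q) = 1/(-561 + Q)
1/(j((3*(7 + 6))*2) + g) = 1/(1/(-561 + (3*(7 + 6))*2) + 1907352) = 1/(1/(-561 + (3*13)*2) + 1907352) = 1/(1/(-561 + 39*2) + 1907352) = 1/(1/(-561 + 78) + 1907352) = 1/(1/(-483) + 1907352) = 1/(-1/483 + 1907352) = 1/(921251015/483) = 483/921251015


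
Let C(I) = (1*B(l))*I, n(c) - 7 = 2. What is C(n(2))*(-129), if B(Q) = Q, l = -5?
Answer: 5805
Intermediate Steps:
n(c) = 9 (n(c) = 7 + 2 = 9)
C(I) = -5*I (C(I) = (1*(-5))*I = -5*I)
C(n(2))*(-129) = -5*9*(-129) = -45*(-129) = 5805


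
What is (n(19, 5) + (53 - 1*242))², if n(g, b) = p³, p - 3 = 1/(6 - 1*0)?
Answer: 1153621225/46656 ≈ 24726.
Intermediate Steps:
p = 19/6 (p = 3 + 1/(6 - 1*0) = 3 + 1/(6 + 0) = 3 + 1/6 = 3 + ⅙ = 19/6 ≈ 3.1667)
n(g, b) = 6859/216 (n(g, b) = (19/6)³ = 6859/216)
(n(19, 5) + (53 - 1*242))² = (6859/216 + (53 - 1*242))² = (6859/216 + (53 - 242))² = (6859/216 - 189)² = (-33965/216)² = 1153621225/46656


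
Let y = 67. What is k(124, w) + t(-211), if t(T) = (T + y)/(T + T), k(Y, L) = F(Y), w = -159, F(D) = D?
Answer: 26236/211 ≈ 124.34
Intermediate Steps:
k(Y, L) = Y
t(T) = (67 + T)/(2*T) (t(T) = (T + 67)/(T + T) = (67 + T)/((2*T)) = (67 + T)*(1/(2*T)) = (67 + T)/(2*T))
k(124, w) + t(-211) = 124 + (½)*(67 - 211)/(-211) = 124 + (½)*(-1/211)*(-144) = 124 + 72/211 = 26236/211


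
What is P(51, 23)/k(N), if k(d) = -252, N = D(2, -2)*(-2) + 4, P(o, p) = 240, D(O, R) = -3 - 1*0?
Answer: -20/21 ≈ -0.95238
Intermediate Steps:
D(O, R) = -3 (D(O, R) = -3 + 0 = -3)
N = 10 (N = -3*(-2) + 4 = 6 + 4 = 10)
P(51, 23)/k(N) = 240/(-252) = 240*(-1/252) = -20/21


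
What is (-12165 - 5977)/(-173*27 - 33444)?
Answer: 18142/38115 ≈ 0.47598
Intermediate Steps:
(-12165 - 5977)/(-173*27 - 33444) = -18142/(-4671 - 33444) = -18142/(-38115) = -18142*(-1/38115) = 18142/38115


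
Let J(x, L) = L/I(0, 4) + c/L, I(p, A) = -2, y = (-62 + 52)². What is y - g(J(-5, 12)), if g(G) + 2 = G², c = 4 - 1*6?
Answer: 2303/36 ≈ 63.972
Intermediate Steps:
y = 100 (y = (-10)² = 100)
c = -2 (c = 4 - 6 = -2)
J(x, L) = -2/L - L/2 (J(x, L) = L/(-2) - 2/L = L*(-½) - 2/L = -L/2 - 2/L = -2/L - L/2)
g(G) = -2 + G²
y - g(J(-5, 12)) = 100 - (-2 + (-2/12 - ½*12)²) = 100 - (-2 + (-2*1/12 - 6)²) = 100 - (-2 + (-⅙ - 6)²) = 100 - (-2 + (-37/6)²) = 100 - (-2 + 1369/36) = 100 - 1*1297/36 = 100 - 1297/36 = 2303/36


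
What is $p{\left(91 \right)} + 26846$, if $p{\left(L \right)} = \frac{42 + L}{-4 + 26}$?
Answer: $\frac{590745}{22} \approx 26852.0$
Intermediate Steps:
$p{\left(L \right)} = \frac{21}{11} + \frac{L}{22}$ ($p{\left(L \right)} = \frac{42 + L}{22} = \left(42 + L\right) \frac{1}{22} = \frac{21}{11} + \frac{L}{22}$)
$p{\left(91 \right)} + 26846 = \left(\frac{21}{11} + \frac{1}{22} \cdot 91\right) + 26846 = \left(\frac{21}{11} + \frac{91}{22}\right) + 26846 = \frac{133}{22} + 26846 = \frac{590745}{22}$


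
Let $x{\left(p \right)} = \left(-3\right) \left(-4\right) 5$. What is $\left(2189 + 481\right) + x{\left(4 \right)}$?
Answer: $2730$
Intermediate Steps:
$x{\left(p \right)} = 60$ ($x{\left(p \right)} = 12 \cdot 5 = 60$)
$\left(2189 + 481\right) + x{\left(4 \right)} = \left(2189 + 481\right) + 60 = 2670 + 60 = 2730$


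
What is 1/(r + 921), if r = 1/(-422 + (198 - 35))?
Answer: 259/238538 ≈ 0.0010858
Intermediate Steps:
r = -1/259 (r = 1/(-422 + 163) = 1/(-259) = -1/259 ≈ -0.0038610)
1/(r + 921) = 1/(-1/259 + 921) = 1/(238538/259) = 259/238538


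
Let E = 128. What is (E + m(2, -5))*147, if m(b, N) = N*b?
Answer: 17346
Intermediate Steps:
(E + m(2, -5))*147 = (128 - 5*2)*147 = (128 - 10)*147 = 118*147 = 17346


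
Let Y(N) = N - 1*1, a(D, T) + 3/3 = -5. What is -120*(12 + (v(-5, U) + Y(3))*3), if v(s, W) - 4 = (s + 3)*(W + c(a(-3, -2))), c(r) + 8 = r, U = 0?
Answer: -13680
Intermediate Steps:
a(D, T) = -6 (a(D, T) = -1 - 5 = -6)
c(r) = -8 + r
v(s, W) = 4 + (-14 + W)*(3 + s) (v(s, W) = 4 + (s + 3)*(W + (-8 - 6)) = 4 + (3 + s)*(W - 14) = 4 + (3 + s)*(-14 + W) = 4 + (-14 + W)*(3 + s))
Y(N) = -1 + N (Y(N) = N - 1 = -1 + N)
-120*(12 + (v(-5, U) + Y(3))*3) = -120*(12 + ((-38 - 14*(-5) + 3*0 + 0*(-5)) + (-1 + 3))*3) = -120*(12 + ((-38 + 70 + 0 + 0) + 2)*3) = -120*(12 + (32 + 2)*3) = -120*(12 + 34*3) = -120*(12 + 102) = -120*114 = -13680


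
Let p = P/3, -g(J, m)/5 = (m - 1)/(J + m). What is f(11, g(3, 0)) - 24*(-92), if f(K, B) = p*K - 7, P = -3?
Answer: 2190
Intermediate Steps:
g(J, m) = -5*(-1 + m)/(J + m) (g(J, m) = -5*(m - 1)/(J + m) = -5*(-1 + m)/(J + m))
p = -1 (p = -3/3 = -3*⅓ = -1)
f(K, B) = -7 - K (f(K, B) = -K - 7 = -7 - K)
f(11, g(3, 0)) - 24*(-92) = (-7 - 1*11) - 24*(-92) = (-7 - 11) + 2208 = -18 + 2208 = 2190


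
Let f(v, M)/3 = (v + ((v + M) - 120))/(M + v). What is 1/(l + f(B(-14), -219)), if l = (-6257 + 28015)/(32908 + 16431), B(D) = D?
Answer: 11495987/59391853 ≈ 0.19356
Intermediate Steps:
f(v, M) = 3*(-120 + M + 2*v)/(M + v) (f(v, M) = 3*((v + ((v + M) - 120))/(M + v)) = 3*((v + ((M + v) - 120))/(M + v)) = 3*((v + (-120 + M + v))/(M + v)) = 3*((-120 + M + 2*v)/(M + v)) = 3*(-120 + M + 2*v)/(M + v))
l = 21758/49339 ≈ 0.44099
1/(l + f(B(-14), -219)) = 1/(21758/49339 + 3*(-120 - 219 + 2*(-14))/(-219 - 14)) = 1/(21758/49339 + 3*(-120 - 219 - 28)/(-233)) = 1/(21758/49339 + 3*(-1/233)*(-367)) = 1/(21758/49339 + 1101/233) = 1/(59391853/11495987) = 11495987/59391853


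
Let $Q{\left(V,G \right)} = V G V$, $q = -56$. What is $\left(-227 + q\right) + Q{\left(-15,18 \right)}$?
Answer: $3767$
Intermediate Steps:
$Q{\left(V,G \right)} = G V^{2}$ ($Q{\left(V,G \right)} = G V V = G V^{2}$)
$\left(-227 + q\right) + Q{\left(-15,18 \right)} = \left(-227 - 56\right) + 18 \left(-15\right)^{2} = -283 + 18 \cdot 225 = -283 + 4050 = 3767$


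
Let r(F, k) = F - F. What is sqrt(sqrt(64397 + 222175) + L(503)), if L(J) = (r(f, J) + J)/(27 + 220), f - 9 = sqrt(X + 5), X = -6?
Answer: sqrt(124241 + 122018*sqrt(71643))/247 ≈ 23.181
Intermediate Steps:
f = 9 + I (f = 9 + sqrt(-6 + 5) = 9 + sqrt(-1) = 9 + I ≈ 9.0 + 1.0*I)
r(F, k) = 0
L(J) = J/247 (L(J) = (0 + J)/(27 + 220) = J/247)
sqrt(sqrt(64397 + 222175) + L(503)) = sqrt(sqrt(64397 + 222175) + (1/247)*503) = sqrt(sqrt(286572) + 503/247) = sqrt(2*sqrt(71643) + 503/247) = sqrt(503/247 + 2*sqrt(71643))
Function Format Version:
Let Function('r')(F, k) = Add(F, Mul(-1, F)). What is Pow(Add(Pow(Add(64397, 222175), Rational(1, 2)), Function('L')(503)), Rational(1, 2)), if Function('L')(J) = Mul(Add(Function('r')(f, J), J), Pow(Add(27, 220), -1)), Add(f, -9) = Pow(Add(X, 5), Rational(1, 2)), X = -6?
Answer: Mul(Rational(1, 247), Pow(Add(124241, Mul(122018, Pow(71643, Rational(1, 2)))), Rational(1, 2))) ≈ 23.181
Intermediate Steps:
f = Add(9, I) (f = Add(9, Pow(Add(-6, 5), Rational(1, 2))) = Add(9, Pow(-1, Rational(1, 2))) = Add(9, I) ≈ Add(9.0000, Mul(1.0000, I)))
Function('r')(F, k) = 0
Function('L')(J) = Mul(Rational(1, 247), J) (Function('L')(J) = Mul(Add(0, J), Pow(Add(27, 220), -1)) = Mul(J, Pow(247, -1)) = Mul(J, Rational(1, 247)) = Mul(Rational(1, 247), J))
Pow(Add(Pow(Add(64397, 222175), Rational(1, 2)), Function('L')(503)), Rational(1, 2)) = Pow(Add(Pow(Add(64397, 222175), Rational(1, 2)), Mul(Rational(1, 247), 503)), Rational(1, 2)) = Pow(Add(Pow(286572, Rational(1, 2)), Rational(503, 247)), Rational(1, 2)) = Pow(Add(Mul(2, Pow(71643, Rational(1, 2))), Rational(503, 247)), Rational(1, 2)) = Pow(Add(Rational(503, 247), Mul(2, Pow(71643, Rational(1, 2)))), Rational(1, 2))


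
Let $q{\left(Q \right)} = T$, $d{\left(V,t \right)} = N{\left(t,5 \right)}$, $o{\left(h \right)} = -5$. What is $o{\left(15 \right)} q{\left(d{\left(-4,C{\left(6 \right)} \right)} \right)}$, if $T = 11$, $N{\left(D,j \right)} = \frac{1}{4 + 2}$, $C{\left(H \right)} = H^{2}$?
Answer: $-55$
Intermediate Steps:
$N{\left(D,j \right)} = \frac{1}{6}$
$d{\left(V,t \right)} = \frac{1}{6}$
$q{\left(Q \right)} = 11$
$o{\left(15 \right)} q{\left(d{\left(-4,C{\left(6 \right)} \right)} \right)} = \left(-5\right) 11 = -55$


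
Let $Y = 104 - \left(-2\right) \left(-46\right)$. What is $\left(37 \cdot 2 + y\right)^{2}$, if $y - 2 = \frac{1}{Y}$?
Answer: $\frac{833569}{144} \approx 5788.7$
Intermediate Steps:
$Y = 12$ ($Y = 104 - 92 = 12$)
$y = \frac{25}{12}$ ($y = 2 + \frac{1}{12} = \frac{25}{12} \approx 2.0833$)
$\left(37 \cdot 2 + y\right)^{2} = \left(37 \cdot 2 + \frac{25}{12}\right)^{2} = \left(74 + \frac{25}{12}\right)^{2} = \left(\frac{913}{12}\right)^{2} = \frac{833569}{144}$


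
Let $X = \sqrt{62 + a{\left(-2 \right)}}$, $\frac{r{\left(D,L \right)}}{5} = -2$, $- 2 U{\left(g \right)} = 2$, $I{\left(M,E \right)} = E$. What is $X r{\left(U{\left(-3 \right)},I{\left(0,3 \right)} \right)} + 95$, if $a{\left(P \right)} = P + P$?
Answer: $95 - 10 \sqrt{58} \approx 18.842$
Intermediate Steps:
$U{\left(g \right)} = -1$ ($U{\left(g \right)} = \left(- \frac{1}{2}\right) 2 = -1$)
$r{\left(D,L \right)} = -10$ ($r{\left(D,L \right)} = 5 \left(-2\right) = -10$)
$a{\left(P \right)} = 2 P$
$X = \sqrt{58}$ ($X = \sqrt{62 + 2 \left(-2\right)} = \sqrt{62 - 4} = \sqrt{58} \approx 7.6158$)
$X r{\left(U{\left(-3 \right)},I{\left(0,3 \right)} \right)} + 95 = \sqrt{58} \left(-10\right) + 95 = - 10 \sqrt{58} + 95 = 95 - 10 \sqrt{58}$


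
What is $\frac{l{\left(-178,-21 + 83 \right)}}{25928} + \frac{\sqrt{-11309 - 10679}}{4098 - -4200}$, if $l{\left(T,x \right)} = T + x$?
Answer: $- \frac{29}{6482} + \frac{i \sqrt{5497}}{4149} \approx -0.0044739 + 0.01787 i$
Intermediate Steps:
$\frac{l{\left(-178,-21 + 83 \right)}}{25928} + \frac{\sqrt{-11309 - 10679}}{4098 - -4200} = \frac{-178 + \left(-21 + 83\right)}{25928} + \frac{\sqrt{-11309 - 10679}}{4098 - -4200} = \left(-178 + 62\right) \frac{1}{25928} + \frac{\sqrt{-21988}}{4098 + 4200} = \left(-116\right) \frac{1}{25928} + \frac{2 i \sqrt{5497}}{8298} = - \frac{29}{6482} + 2 i \sqrt{5497} \cdot \frac{1}{8298} = - \frac{29}{6482} + \frac{i \sqrt{5497}}{4149}$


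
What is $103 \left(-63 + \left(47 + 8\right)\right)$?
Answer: $-824$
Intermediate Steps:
$103 \left(-63 + \left(47 + 8\right)\right) = 103 \left(-63 + 55\right) = 103 \left(-8\right) = -824$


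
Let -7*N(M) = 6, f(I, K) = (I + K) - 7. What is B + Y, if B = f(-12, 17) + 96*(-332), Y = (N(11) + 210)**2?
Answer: 581470/49 ≈ 11867.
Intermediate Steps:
f(I, K) = -7 + I + K
N(M) = -6/7 (N(M) = -1/7*6 = -6/7)
Y = 2143296/49 (Y = (-6/7 + 210)**2 = (1464/7)**2 = 2143296/49 ≈ 43741.)
B = -31874 (B = (-7 - 12 + 17) + 96*(-332) = -2 - 31872 = -31874)
B + Y = -31874 + 2143296/49 = 581470/49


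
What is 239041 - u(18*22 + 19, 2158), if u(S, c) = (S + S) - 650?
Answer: 238861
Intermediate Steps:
u(S, c) = -650 + 2*S (u(S, c) = 2*S - 650 = -650 + 2*S)
239041 - u(18*22 + 19, 2158) = 239041 - (-650 + 2*(18*22 + 19)) = 239041 - (-650 + 2*(396 + 19)) = 239041 - (-650 + 2*415) = 239041 - (-650 + 830) = 239041 - 1*180 = 239041 - 180 = 238861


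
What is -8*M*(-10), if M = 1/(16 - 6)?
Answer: 8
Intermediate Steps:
M = ⅒ (M = 1/10 = ⅒ ≈ 0.10000)
-8*M*(-10) = -8*⅒*(-10) = -⅘*(-10) = 8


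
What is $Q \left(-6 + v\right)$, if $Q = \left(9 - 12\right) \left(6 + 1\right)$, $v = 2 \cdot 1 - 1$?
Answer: $105$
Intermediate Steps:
$v = 1$ ($v = 2 - 1 = 1$)
$Q = -21$ ($Q = \left(-3\right) 7 = -21$)
$Q \left(-6 + v\right) = - 21 \left(-6 + 1\right) = \left(-21\right) \left(-5\right) = 105$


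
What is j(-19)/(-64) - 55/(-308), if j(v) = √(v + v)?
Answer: 5/28 - I*√38/64 ≈ 0.17857 - 0.096319*I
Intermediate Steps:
j(v) = √2*√v (j(v) = √(2*v) = √2*√v)
j(-19)/(-64) - 55/(-308) = (√2*√(-19))/(-64) - 55/(-308) = (√2*(I*√19))*(-1/64) - 55*(-1/308) = (I*√38)*(-1/64) + 5/28 = -I*√38/64 + 5/28 = 5/28 - I*√38/64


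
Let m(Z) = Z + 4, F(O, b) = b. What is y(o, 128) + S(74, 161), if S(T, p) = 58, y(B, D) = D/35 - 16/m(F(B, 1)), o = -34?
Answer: 2046/35 ≈ 58.457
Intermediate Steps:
m(Z) = 4 + Z
y(B, D) = -16/5 + D/35 (y(B, D) = D/35 - 16/(4 + 1) = D*(1/35) - 16/5 = D/35 - 16*⅕ = D/35 - 16/5 = -16/5 + D/35)
y(o, 128) + S(74, 161) = (-16/5 + (1/35)*128) + 58 = (-16/5 + 128/35) + 58 = 16/35 + 58 = 2046/35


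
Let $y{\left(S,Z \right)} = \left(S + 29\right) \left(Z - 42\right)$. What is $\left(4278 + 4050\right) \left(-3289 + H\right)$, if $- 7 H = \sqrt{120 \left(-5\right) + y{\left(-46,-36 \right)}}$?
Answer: $-27390792 - \frac{91608 \sqrt{6}}{7} \approx -2.7423 \cdot 10^{7}$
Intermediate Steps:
$y{\left(S,Z \right)} = \left(-42 + Z\right) \left(29 + S\right)$ ($y{\left(S,Z \right)} = \left(29 + S\right) \left(-42 + Z\right) = \left(-42 + Z\right) \left(29 + S\right)$)
$H = - \frac{11 \sqrt{6}}{7}$ ($H = - \frac{\sqrt{120 \left(-5\right) - -1326}}{7} = - \frac{\sqrt{-600 + \left(-1218 + 1932 - 1044 + 1656\right)}}{7} = - \frac{\sqrt{-600 + 1326}}{7} = - \frac{\sqrt{726}}{7} = - \frac{11 \sqrt{6}}{7} \approx -3.8492$)
$\left(4278 + 4050\right) \left(-3289 + H\right) = \left(4278 + 4050\right) \left(-3289 - \frac{11 \sqrt{6}}{7}\right) = 8328 \left(-3289 - \frac{11 \sqrt{6}}{7}\right) = -27390792 - \frac{91608 \sqrt{6}}{7}$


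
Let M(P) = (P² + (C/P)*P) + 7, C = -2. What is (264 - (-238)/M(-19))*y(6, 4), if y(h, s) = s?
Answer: 193724/183 ≈ 1058.6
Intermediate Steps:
M(P) = 5 + P² (M(P) = (P² + (-2/P)*P) + 7 = (P² - 2) + 7 = (-2 + P²) + 7 = 5 + P²)
(264 - (-238)/M(-19))*y(6, 4) = (264 - (-238)/(5 + (-19)²))*4 = (264 - (-238)/(5 + 361))*4 = (264 - (-238)/366)*4 = (264 - 1*(-119/183))*4 = (264 + 119/183)*4 = (48431/183)*4 = 193724/183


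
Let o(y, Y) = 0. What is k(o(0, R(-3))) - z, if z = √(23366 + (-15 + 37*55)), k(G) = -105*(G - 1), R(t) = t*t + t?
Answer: 105 - √25386 ≈ -54.330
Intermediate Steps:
R(t) = t + t² (R(t) = t² + t = t + t²)
k(G) = 105 - 105*G (k(G) = -105*(-1 + G) = 105 - 105*G)
z = √25386 (z = √(23366 + (-15 + 2035)) = √(23366 + 2020) = √25386 ≈ 159.33)
k(o(0, R(-3))) - z = (105 - 105*0) - √25386 = (105 + 0) - √25386 = 105 - √25386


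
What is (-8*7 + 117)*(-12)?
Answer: -732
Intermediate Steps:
(-8*7 + 117)*(-12) = (-56 + 117)*(-12) = 61*(-12) = -732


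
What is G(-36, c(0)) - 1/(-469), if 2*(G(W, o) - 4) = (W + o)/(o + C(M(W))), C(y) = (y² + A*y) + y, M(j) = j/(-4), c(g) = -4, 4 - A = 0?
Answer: 109807/28609 ≈ 3.8382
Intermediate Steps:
A = 4 (A = 4 - 1*0 = 4 + 0 = 4)
M(j) = -j/4 (M(j) = j*(-¼) = -j/4)
C(y) = y² + 5*y (C(y) = (y² + 4*y) + y = y² + 5*y)
G(W, o) = 4 + (W + o)/(2*(o - W*(5 - W/4)/4)) (G(W, o) = 4 + ((W + o)/(o + (-W/4)*(5 - W/4)))/2 = 4 + ((W + o)/(o - W*(5 - W/4)/4))/2 = 4 + (W + o)/(2*(o - W*(5 - W/4)/4)))
G(-36, c(0)) - 1/(-469) = 4*(2*(-36) + 18*(-4) - 1*(-36)*(20 - 1*(-36)))/(16*(-4) - 1*(-36)*(20 - 1*(-36))) - 1/(-469) = 4*(-72 - 72 - 1*(-36)*(20 + 36))/(-64 - 1*(-36)*(20 + 36)) - 1*(-1/469) = 4*(-72 - 72 - 1*(-36)*56)/(-64 - 1*(-36)*56) + 1/469 = 4*(-72 - 72 + 2016)/(-64 + 2016) + 1/469 = 4*1872/1952 + 1/469 = 4*(1/1952)*1872 + 1/469 = 234/61 + 1/469 = 109807/28609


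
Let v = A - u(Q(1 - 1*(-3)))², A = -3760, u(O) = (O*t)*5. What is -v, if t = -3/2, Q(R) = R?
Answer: 4660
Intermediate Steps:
t = -3/2 (t = -3*½ = -3/2 ≈ -1.5000)
u(O) = -15*O/2 (u(O) = (O*(-3/2))*5 = -3*O/2*5 = -15*O/2)
v = -4660 (v = -3760 - (-15*(1 - 1*(-3))/2)² = -3760 - (-15*(1 + 3)/2)² = -3760 - (-15/2*4)² = -3760 - 1*(-30)² = -3760 - 1*900 = -3760 - 900 = -4660)
-v = -1*(-4660) = 4660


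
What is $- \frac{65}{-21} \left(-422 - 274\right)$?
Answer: $- \frac{15080}{7} \approx -2154.3$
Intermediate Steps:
$- \frac{65}{-21} \left(-422 - 274\right) = \left(-65\right) \left(- \frac{1}{21}\right) \left(-696\right) = \frac{65}{21} \left(-696\right) = - \frac{15080}{7}$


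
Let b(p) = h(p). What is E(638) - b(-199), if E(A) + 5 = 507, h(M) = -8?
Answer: 510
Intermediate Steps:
b(p) = -8
E(A) = 502 (E(A) = -5 + 507 = 502)
E(638) - b(-199) = 502 - 1*(-8) = 502 + 8 = 510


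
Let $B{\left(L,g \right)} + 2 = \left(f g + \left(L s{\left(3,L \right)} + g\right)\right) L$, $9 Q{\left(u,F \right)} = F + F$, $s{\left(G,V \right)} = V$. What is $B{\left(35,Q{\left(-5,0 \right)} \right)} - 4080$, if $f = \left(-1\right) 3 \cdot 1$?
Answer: $38793$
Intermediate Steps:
$f = -3$ ($f = \left(-3\right) 1 = -3$)
$Q{\left(u,F \right)} = \frac{2 F}{9}$ ($Q{\left(u,F \right)} = \frac{F + F}{9} = \frac{2 F}{9}$)
$B{\left(L,g \right)} = -2 + L \left(L^{2} - 2 g\right)$ ($B{\left(L,g \right)} = -2 + \left(- 3 g + \left(L L + g\right)\right) L = -2 + \left(- 3 g + \left(L^{2} + g\right)\right) L = -2 + \left(- 3 g + \left(g + L^{2}\right)\right) L = -2 + \left(L^{2} - 2 g\right) L = -2 + L \left(L^{2} - 2 g\right)$)
$B{\left(35,Q{\left(-5,0 \right)} \right)} - 4080 = \left(-2 + 35^{3} - 70 \cdot \frac{2}{9} \cdot 0\right) - 4080 = \left(-2 + 42875 - 70 \cdot 0\right) - 4080 = \left(-2 + 42875 + 0\right) - 4080 = 42873 - 4080 = 38793$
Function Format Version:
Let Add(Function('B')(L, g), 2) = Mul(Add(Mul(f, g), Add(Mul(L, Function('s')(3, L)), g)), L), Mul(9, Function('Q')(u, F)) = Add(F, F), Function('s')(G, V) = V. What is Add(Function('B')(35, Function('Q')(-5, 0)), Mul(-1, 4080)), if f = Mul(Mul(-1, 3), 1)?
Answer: 38793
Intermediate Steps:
f = -3 (f = Mul(-3, 1) = -3)
Function('Q')(u, F) = Mul(Rational(2, 9), F) (Function('Q')(u, F) = Mul(Rational(1, 9), Add(F, F)) = Mul(Rational(1, 9), Mul(2, F)) = Mul(Rational(2, 9), F))
Function('B')(L, g) = Add(-2, Mul(L, Add(Pow(L, 2), Mul(-2, g)))) (Function('B')(L, g) = Add(-2, Mul(Add(Mul(-3, g), Add(Mul(L, L), g)), L)) = Add(-2, Mul(Add(Mul(-3, g), Add(Pow(L, 2), g)), L)) = Add(-2, Mul(Add(Mul(-3, g), Add(g, Pow(L, 2))), L)) = Add(-2, Mul(Add(Pow(L, 2), Mul(-2, g)), L)) = Add(-2, Mul(L, Add(Pow(L, 2), Mul(-2, g)))))
Add(Function('B')(35, Function('Q')(-5, 0)), Mul(-1, 4080)) = Add(Add(-2, Pow(35, 3), Mul(-2, 35, Mul(Rational(2, 9), 0))), Mul(-1, 4080)) = Add(Add(-2, 42875, Mul(-2, 35, 0)), -4080) = Add(Add(-2, 42875, 0), -4080) = Add(42873, -4080) = 38793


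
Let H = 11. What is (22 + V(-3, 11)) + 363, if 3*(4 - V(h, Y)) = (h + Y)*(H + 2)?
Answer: 1063/3 ≈ 354.33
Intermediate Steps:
V(h, Y) = 4 - 13*Y/3 - 13*h/3 (V(h, Y) = 4 - (h + Y)*(11 + 2)/3 = 4 - (Y + h)*13/3 = 4 - (13*Y + 13*h)/3 = 4 + (-13*Y/3 - 13*h/3) = 4 - 13*Y/3 - 13*h/3)
(22 + V(-3, 11)) + 363 = (22 + (4 - 13/3*11 - 13/3*(-3))) + 363 = (22 + (4 - 143/3 + 13)) + 363 = (22 - 92/3) + 363 = -26/3 + 363 = 1063/3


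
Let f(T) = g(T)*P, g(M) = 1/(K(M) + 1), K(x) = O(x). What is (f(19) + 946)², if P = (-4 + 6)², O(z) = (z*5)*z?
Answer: 729725977600/815409 ≈ 8.9492e+5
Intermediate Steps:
O(z) = 5*z² (O(z) = (5*z)*z = 5*z²)
K(x) = 5*x²
P = 4 (P = 2² = 4)
g(M) = 1/(1 + 5*M²) (g(M) = 1/(5*M² + 1) = 1/(1 + 5*M²))
f(T) = 4/(1 + 5*T²)
(f(19) + 946)² = (4/(1 + 5*19²) + 946)² = (4/(1 + 5*361) + 946)² = (4/(1 + 1805) + 946)² = (4/1806 + 946)² = (4*(1/1806) + 946)² = (2/903 + 946)² = (854240/903)² = 729725977600/815409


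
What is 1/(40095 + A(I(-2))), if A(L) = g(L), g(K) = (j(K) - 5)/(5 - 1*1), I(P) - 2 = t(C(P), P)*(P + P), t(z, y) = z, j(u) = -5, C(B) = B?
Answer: 2/80185 ≈ 2.4942e-5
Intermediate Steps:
I(P) = 2 + 2*P² (I(P) = 2 + P*(P + P) = 2 + P*(2*P) = 2 + 2*P²)
g(K) = -5/2 (g(K) = (-5 - 5)/(5 - 1*1) = -10/(5 - 1) = -10/4 = -10*¼ = -5/2)
A(L) = -5/2
1/(40095 + A(I(-2))) = 1/(40095 - 5/2) = 1/(80185/2) = 2/80185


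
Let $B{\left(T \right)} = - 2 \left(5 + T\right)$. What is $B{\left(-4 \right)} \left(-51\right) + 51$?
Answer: $153$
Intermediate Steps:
$B{\left(T \right)} = -10 - 2 T$
$B{\left(-4 \right)} \left(-51\right) + 51 = \left(-10 - -8\right) \left(-51\right) + 51 = \left(-10 + 8\right) \left(-51\right) + 51 = \left(-2\right) \left(-51\right) + 51 = 102 + 51 = 153$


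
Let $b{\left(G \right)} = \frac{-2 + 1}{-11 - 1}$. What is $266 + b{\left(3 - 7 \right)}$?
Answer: $\frac{3193}{12} \approx 266.08$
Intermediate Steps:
$b{\left(G \right)} = \frac{1}{12}$ ($b{\left(G \right)} = - \frac{1}{-12} = \left(-1\right) \left(- \frac{1}{12}\right) = \frac{1}{12}$)
$266 + b{\left(3 - 7 \right)} = 266 + \frac{1}{12} = \frac{3193}{12}$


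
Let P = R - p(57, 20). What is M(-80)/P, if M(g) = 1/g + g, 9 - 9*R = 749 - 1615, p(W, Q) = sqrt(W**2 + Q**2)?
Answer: -10081575/7520896 - 518481*sqrt(3649)/37604480 ≈ -2.1734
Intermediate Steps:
p(W, Q) = sqrt(Q**2 + W**2)
R = 875/9 (R = 1 - (749 - 1615)/9 = 1 - 1/9*(-866) = 1 + 866/9 = 875/9 ≈ 97.222)
M(g) = g + 1/g
P = 875/9 - sqrt(3649) (P = 875/9 - sqrt(20**2 + 57**2) = 875/9 - sqrt(400 + 3249) = 875/9 - sqrt(3649) ≈ 36.815)
M(-80)/P = (-80 + 1/(-80))/(875/9 - sqrt(3649)) = (-80 - 1/80)/(875/9 - sqrt(3649)) = -6401/(80*(875/9 - sqrt(3649)))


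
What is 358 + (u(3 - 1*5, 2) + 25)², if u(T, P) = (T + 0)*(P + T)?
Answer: 983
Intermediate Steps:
u(T, P) = T*(P + T)
358 + (u(3 - 1*5, 2) + 25)² = 358 + ((3 - 1*5)*(2 + (3 - 1*5)) + 25)² = 358 + ((3 - 5)*(2 + (3 - 5)) + 25)² = 358 + (-2*(2 - 2) + 25)² = 358 + (-2*0 + 25)² = 358 + (0 + 25)² = 358 + 25² = 358 + 625 = 983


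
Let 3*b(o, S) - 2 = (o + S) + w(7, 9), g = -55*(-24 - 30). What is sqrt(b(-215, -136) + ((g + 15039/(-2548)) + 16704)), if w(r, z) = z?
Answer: sqrt(5829588141)/546 ≈ 139.84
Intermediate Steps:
g = 2970 (g = -55*(-54) = 2970)
b(o, S) = 11/3 + S/3 + o/3 (b(o, S) = 2/3 + ((o + S) + 9)/3 = 2/3 + ((S + o) + 9)/3 = 2/3 + (9 + S + o)/3 = 2/3 + (3 + S/3 + o/3) = 11/3 + S/3 + o/3)
sqrt(b(-215, -136) + ((g + 15039/(-2548)) + 16704)) = sqrt((11/3 + (1/3)*(-136) + (1/3)*(-215)) + ((2970 + 15039/(-2548)) + 16704)) = sqrt((11/3 - 136/3 - 215/3) + ((2970 + 15039*(-1/2548)) + 16704)) = sqrt(-340/3 + ((2970 - 15039/2548) + 16704)) = sqrt(-340/3 + (7552521/2548 + 16704)) = sqrt(-340/3 + 50114313/2548) = sqrt(149476619/7644) = sqrt(5829588141)/546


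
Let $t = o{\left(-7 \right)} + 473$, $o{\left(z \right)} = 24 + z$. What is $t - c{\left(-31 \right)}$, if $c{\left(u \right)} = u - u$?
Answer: $490$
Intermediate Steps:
$t = 490$ ($t = \left(24 - 7\right) + 473 = 17 + 473 = 490$)
$c{\left(u \right)} = 0$
$t - c{\left(-31 \right)} = 490 - 0 = 490 + 0 = 490$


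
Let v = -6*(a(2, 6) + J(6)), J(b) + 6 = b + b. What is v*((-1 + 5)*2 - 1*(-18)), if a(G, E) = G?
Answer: -1248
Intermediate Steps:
J(b) = -6 + 2*b (J(b) = -6 + (b + b) = -6 + 2*b)
v = -48 (v = -6*(2 + (-6 + 2*6)) = -6*(2 + (-6 + 12)) = -6*(2 + 6) = -6*8 = -48)
v*((-1 + 5)*2 - 1*(-18)) = -48*((-1 + 5)*2 - 1*(-18)) = -48*(4*2 + 18) = -48*(8 + 18) = -48*26 = -1248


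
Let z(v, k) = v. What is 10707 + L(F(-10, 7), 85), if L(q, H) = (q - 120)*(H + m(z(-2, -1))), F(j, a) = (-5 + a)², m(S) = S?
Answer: 1079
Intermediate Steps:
L(q, H) = (-120 + q)*(-2 + H) (L(q, H) = (q - 120)*(H - 2) = (-120 + q)*(-2 + H))
10707 + L(F(-10, 7), 85) = 10707 + (240 - 120*85 - 2*(-5 + 7)² + 85*(-5 + 7)²) = 10707 + (240 - 10200 - 2*2² + 85*2²) = 10707 + (240 - 10200 - 2*4 + 85*4) = 10707 + (240 - 10200 - 8 + 340) = 10707 - 9628 = 1079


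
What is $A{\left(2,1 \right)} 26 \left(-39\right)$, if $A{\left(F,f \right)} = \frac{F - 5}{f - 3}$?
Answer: $-1521$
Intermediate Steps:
$A{\left(F,f \right)} = \frac{-5 + F}{-3 + f}$
$A{\left(2,1 \right)} 26 \left(-39\right) = \frac{-5 + 2}{-3 + 1} \cdot 26 \left(-39\right) = \frac{1}{-2} \left(-3\right) 26 \left(-39\right) = \left(- \frac{1}{2}\right) \left(-3\right) 26 \left(-39\right) = \frac{3}{2} \cdot 26 \left(-39\right) = 39 \left(-39\right) = -1521$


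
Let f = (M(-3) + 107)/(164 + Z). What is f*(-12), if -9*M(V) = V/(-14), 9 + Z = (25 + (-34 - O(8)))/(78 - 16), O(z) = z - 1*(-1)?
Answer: -139283/16786 ≈ -8.2976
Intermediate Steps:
O(z) = 1 + z (O(z) = z + 1 = 1 + z)
Z = -288/31 (Z = -9 + (25 + (-34 - (1 + 8)))/(78 - 16) = -9 + (25 + (-34 - 1*9))/62 = -9 + (25 + (-34 - 9))*(1/62) = -9 + (25 - 43)*(1/62) = -9 - 18*1/62 = -9 - 9/31 = -288/31 ≈ -9.2903)
M(V) = V/126 (M(V) = -V/(9*(-14)) = -V*(-1)/(9*14) = -(-1)*V/126 = V/126)
f = 139283/201432 (f = ((1/126)*(-3) + 107)/(164 - 288/31) = (-1/42 + 107)/(4796/31) = (4493/42)*(31/4796) = 139283/201432 ≈ 0.69146)
f*(-12) = (139283/201432)*(-12) = -139283/16786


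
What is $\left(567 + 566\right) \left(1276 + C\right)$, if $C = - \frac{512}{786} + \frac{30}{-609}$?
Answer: $\frac{115273806098}{79779} \approx 1.4449 \cdot 10^{6}$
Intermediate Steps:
$C = - \frac{55898}{79779}$ ($C = \left(-512\right) \frac{1}{786} + 30 \left(- \frac{1}{609}\right) = - \frac{256}{393} - \frac{10}{203} = - \frac{55898}{79779} \approx -0.70066$)
$\left(567 + 566\right) \left(1276 + C\right) = \left(567 + 566\right) \left(1276 - \frac{55898}{79779}\right) = 1133 \cdot \frac{101742106}{79779} = \frac{115273806098}{79779}$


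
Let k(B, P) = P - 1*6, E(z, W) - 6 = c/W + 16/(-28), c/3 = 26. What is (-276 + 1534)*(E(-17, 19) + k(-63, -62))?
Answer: -9782208/133 ≈ -73550.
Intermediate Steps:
c = 78 (c = 3*26 = 78)
E(z, W) = 38/7 + 78/W (E(z, W) = 6 + (78/W + 16/(-28)) = 6 + (78/W + 16*(-1/28)) = 6 + (78/W - 4/7) = 6 + (-4/7 + 78/W) = 38/7 + 78/W)
k(B, P) = -6 + P (k(B, P) = P - 6 = -6 + P)
(-276 + 1534)*(E(-17, 19) + k(-63, -62)) = (-276 + 1534)*((38/7 + 78/19) + (-6 - 62)) = 1258*((38/7 + 78*(1/19)) - 68) = 1258*((38/7 + 78/19) - 68) = 1258*(1268/133 - 68) = 1258*(-7776/133) = -9782208/133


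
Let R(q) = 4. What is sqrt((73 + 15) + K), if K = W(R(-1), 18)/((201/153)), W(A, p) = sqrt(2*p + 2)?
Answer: sqrt(395032 + 3417*sqrt(38))/67 ≈ 9.6277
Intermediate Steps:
W(A, p) = sqrt(2 + 2*p)
K = 51*sqrt(38)/67 (K = sqrt(2 + 2*18)/((201/153)) = sqrt(2 + 36)/((201*(1/153))) = sqrt(38)/(67/51) = sqrt(38)*(51/67) = 51*sqrt(38)/67 ≈ 4.6923)
sqrt((73 + 15) + K) = sqrt((73 + 15) + 51*sqrt(38)/67) = sqrt(88 + 51*sqrt(38)/67)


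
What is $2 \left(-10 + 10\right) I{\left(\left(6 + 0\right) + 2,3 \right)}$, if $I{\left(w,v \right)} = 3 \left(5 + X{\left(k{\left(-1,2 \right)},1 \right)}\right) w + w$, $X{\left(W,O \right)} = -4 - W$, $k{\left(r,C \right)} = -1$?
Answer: $0$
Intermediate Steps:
$I{\left(w,v \right)} = 7 w$ ($I{\left(w,v \right)} = 3 \left(5 - 3\right) w + w = 3 \cdot 2 w + w = 6 w + w = 7 w$)
$2 \left(-10 + 10\right) I{\left(\left(6 + 0\right) + 2,3 \right)} = 2 \left(-10 + 10\right) 7 \left(\left(6 + 0\right) + 2\right) = 2 \cdot 0 \cdot 7 \left(6 + 2\right) = 0 \cdot 7 \cdot 8 = 0 \cdot 56 = 0$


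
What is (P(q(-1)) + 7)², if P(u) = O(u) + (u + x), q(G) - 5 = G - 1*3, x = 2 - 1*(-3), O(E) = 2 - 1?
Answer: 196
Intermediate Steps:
O(E) = 1
x = 5 (x = 2 + 3 = 5)
q(G) = 2 + G (q(G) = 5 + (G - 1*3) = 5 + (G - 3) = 5 + (-3 + G) = 2 + G)
P(u) = 6 + u (P(u) = 1 + (u + 5) = 1 + (5 + u) = 6 + u)
(P(q(-1)) + 7)² = ((6 + (2 - 1)) + 7)² = ((6 + 1) + 7)² = (7 + 7)² = 14² = 196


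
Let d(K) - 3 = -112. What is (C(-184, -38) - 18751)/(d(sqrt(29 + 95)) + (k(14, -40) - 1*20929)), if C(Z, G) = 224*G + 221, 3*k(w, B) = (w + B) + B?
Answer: 4507/3510 ≈ 1.2840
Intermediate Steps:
k(w, B) = w/3 + 2*B/3 (k(w, B) = ((w + B) + B)/3 = ((B + w) + B)/3 = (w + 2*B)/3 = w/3 + 2*B/3)
C(Z, G) = 221 + 224*G
d(K) = -109 (d(K) = 3 - 112 = -109)
(C(-184, -38) - 18751)/(d(sqrt(29 + 95)) + (k(14, -40) - 1*20929)) = ((221 + 224*(-38)) - 18751)/(-109 + (((1/3)*14 + (2/3)*(-40)) - 1*20929)) = ((221 - 8512) - 18751)/(-109 + ((14/3 - 80/3) - 20929)) = (-8291 - 18751)/(-109 + (-22 - 20929)) = -27042/(-109 - 20951) = -27042/(-21060) = -27042*(-1/21060) = 4507/3510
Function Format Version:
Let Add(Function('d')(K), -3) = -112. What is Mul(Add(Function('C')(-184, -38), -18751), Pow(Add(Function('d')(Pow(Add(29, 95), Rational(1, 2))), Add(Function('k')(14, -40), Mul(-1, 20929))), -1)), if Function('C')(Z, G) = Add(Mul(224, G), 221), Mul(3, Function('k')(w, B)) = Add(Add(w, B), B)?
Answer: Rational(4507, 3510) ≈ 1.2840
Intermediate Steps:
Function('k')(w, B) = Add(Mul(Rational(1, 3), w), Mul(Rational(2, 3), B)) (Function('k')(w, B) = Mul(Rational(1, 3), Add(Add(w, B), B)) = Mul(Rational(1, 3), Add(Add(B, w), B)) = Mul(Rational(1, 3), Add(w, Mul(2, B))) = Add(Mul(Rational(1, 3), w), Mul(Rational(2, 3), B)))
Function('C')(Z, G) = Add(221, Mul(224, G))
Function('d')(K) = -109 (Function('d')(K) = Add(3, -112) = -109)
Mul(Add(Function('C')(-184, -38), -18751), Pow(Add(Function('d')(Pow(Add(29, 95), Rational(1, 2))), Add(Function('k')(14, -40), Mul(-1, 20929))), -1)) = Mul(Add(Add(221, Mul(224, -38)), -18751), Pow(Add(-109, Add(Add(Mul(Rational(1, 3), 14), Mul(Rational(2, 3), -40)), Mul(-1, 20929))), -1)) = Mul(Add(Add(221, -8512), -18751), Pow(Add(-109, Add(Add(Rational(14, 3), Rational(-80, 3)), -20929)), -1)) = Mul(Add(-8291, -18751), Pow(Add(-109, Add(-22, -20929)), -1)) = Mul(-27042, Pow(Add(-109, -20951), -1)) = Mul(-27042, Pow(-21060, -1)) = Mul(-27042, Rational(-1, 21060)) = Rational(4507, 3510)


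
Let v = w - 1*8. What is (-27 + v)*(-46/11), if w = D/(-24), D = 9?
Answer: 6509/44 ≈ 147.93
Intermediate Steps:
w = -3/8 (w = 9/(-24) = 9*(-1/24) = -3/8 ≈ -0.37500)
v = -67/8 (v = -3/8 - 1*8 = -3/8 - 8 = -67/8 ≈ -8.3750)
(-27 + v)*(-46/11) = (-27 - 67/8)*(-46/11) = -(-6509)/(4*11) = -283/8*(-46/11) = 6509/44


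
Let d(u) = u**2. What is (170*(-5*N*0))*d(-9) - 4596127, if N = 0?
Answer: -4596127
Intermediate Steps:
(170*(-5*N*0))*d(-9) - 4596127 = (170*(-5*0*0))*(-9)**2 - 4596127 = (170*(0*0))*81 - 4596127 = (170*0)*81 - 4596127 = 0*81 - 4596127 = 0 - 4596127 = -4596127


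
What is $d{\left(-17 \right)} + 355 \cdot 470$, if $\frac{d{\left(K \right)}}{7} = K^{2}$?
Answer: $168873$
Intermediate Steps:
$d{\left(K \right)} = 7 K^{2}$
$d{\left(-17 \right)} + 355 \cdot 470 = 7 \left(-17\right)^{2} + 355 \cdot 470 = 7 \cdot 289 + 166850 = 2023 + 166850 = 168873$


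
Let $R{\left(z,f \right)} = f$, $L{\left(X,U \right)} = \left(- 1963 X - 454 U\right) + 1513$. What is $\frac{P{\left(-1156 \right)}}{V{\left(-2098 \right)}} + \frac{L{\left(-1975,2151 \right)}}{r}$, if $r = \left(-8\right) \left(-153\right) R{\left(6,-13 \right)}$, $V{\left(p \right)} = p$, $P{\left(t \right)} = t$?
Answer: $- \frac{758719795}{4172922} \approx -181.82$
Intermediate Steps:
$L{\left(X,U \right)} = 1513 - 1963 X - 454 U$
$r = -15912$ ($r = \left(-8\right) \left(-153\right) \left(-13\right) = 1224 \left(-13\right) = -15912$)
$\frac{P{\left(-1156 \right)}}{V{\left(-2098 \right)}} + \frac{L{\left(-1975,2151 \right)}}{r} = - \frac{1156}{-2098} + \frac{1513 - -3876925 - 976554}{-15912} = \left(-1156\right) \left(- \frac{1}{2098}\right) + \left(1513 + 3876925 - 976554\right) \left(- \frac{1}{15912}\right) = \frac{578}{1049} + 2901884 \left(- \frac{1}{15912}\right) = \frac{578}{1049} - \frac{725471}{3978} = - \frac{758719795}{4172922}$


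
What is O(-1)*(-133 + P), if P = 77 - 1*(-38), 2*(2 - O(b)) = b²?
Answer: -27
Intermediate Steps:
O(b) = 2 - b²/2
P = 115 (P = 77 + 38 = 115)
O(-1)*(-133 + P) = (2 - ½*(-1)²)*(-133 + 115) = (2 - ½*1)*(-18) = (2 - ½)*(-18) = (3/2)*(-18) = -27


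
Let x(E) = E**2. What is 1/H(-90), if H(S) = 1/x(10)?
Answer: 100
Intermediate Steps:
H(S) = 1/100 (H(S) = 1/(10**2) = 1/100)
1/H(-90) = 1/(1/100) = 100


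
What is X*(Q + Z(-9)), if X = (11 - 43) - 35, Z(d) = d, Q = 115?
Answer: -7102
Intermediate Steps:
X = -67 (X = -32 - 35 = -67)
X*(Q + Z(-9)) = -67*(115 - 9) = -67*106 = -7102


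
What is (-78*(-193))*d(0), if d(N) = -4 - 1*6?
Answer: -150540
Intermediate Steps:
d(N) = -10 (d(N) = -4 - 6 = -10)
(-78*(-193))*d(0) = -78*(-193)*(-10) = 15054*(-10) = -150540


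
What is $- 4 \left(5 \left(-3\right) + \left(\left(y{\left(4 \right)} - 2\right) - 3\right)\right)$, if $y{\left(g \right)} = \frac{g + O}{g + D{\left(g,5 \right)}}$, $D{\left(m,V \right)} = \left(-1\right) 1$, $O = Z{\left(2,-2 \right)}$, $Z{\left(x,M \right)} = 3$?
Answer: $\frac{212}{3} \approx 70.667$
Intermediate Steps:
$O = 3$
$D{\left(m,V \right)} = -1$
$y{\left(g \right)} = \frac{3 + g}{-1 + g}$ ($y{\left(g \right)} = \frac{g + 3}{g - 1} = \frac{3 + g}{-1 + g}$)
$- 4 \left(5 \left(-3\right) + \left(\left(y{\left(4 \right)} - 2\right) - 3\right)\right) = - 4 \left(5 \left(-3\right) - \left(5 - \frac{3 + 4}{-1 + 4}\right)\right) = - 4 \left(-15 - \left(5 - \frac{1}{3} \cdot 7\right)\right) = - 4 \left(-15 + \left(\left(\frac{1}{3} \cdot 7 - 2\right) - 3\right)\right) = - 4 \left(-15 + \left(\left(\frac{7}{3} - 2\right) - 3\right)\right) = - 4 \left(-15 + \left(\frac{1}{3} - 3\right)\right) = - 4 \left(-15 - \frac{8}{3}\right) = \left(-4\right) \left(- \frac{53}{3}\right) = \frac{212}{3}$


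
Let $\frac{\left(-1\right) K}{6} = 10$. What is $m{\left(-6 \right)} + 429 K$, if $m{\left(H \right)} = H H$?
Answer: $-25704$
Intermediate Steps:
$m{\left(H \right)} = H^{2}$
$K = -60$ ($K = \left(-6\right) 10 = -60$)
$m{\left(-6 \right)} + 429 K = \left(-6\right)^{2} + 429 \left(-60\right) = 36 - 25740 = -25704$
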